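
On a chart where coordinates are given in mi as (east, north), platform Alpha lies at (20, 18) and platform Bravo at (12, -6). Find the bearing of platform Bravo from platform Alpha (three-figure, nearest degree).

198°

Δeast = 12 − 20 = -8.00; Δnorth = -6 − 18 = -24.00.
Bearing = atan2(Δeast, Δnorth) mod 360° = 198.43° ≈ 198°.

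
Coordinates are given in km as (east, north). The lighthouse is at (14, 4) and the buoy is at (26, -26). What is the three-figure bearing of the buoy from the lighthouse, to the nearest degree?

Δeast = 26 − 14 = 12.00; Δnorth = -26 − 4 = -30.00.
Bearing = atan2(Δeast, Δnorth) mod 360° = 158.20° ≈ 158°.

158°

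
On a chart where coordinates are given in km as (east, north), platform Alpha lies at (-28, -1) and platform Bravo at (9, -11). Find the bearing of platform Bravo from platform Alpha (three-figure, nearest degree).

105°

Δeast = 9 − -28 = 37.00; Δnorth = -11 − -1 = -10.00.
Bearing = atan2(Δeast, Δnorth) mod 360° = 105.12° ≈ 105°.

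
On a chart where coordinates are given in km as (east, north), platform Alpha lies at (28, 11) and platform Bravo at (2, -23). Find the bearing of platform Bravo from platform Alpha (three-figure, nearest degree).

217°

Δeast = 2 − 28 = -26.00; Δnorth = -23 − 11 = -34.00.
Bearing = atan2(Δeast, Δnorth) mod 360° = 217.41° ≈ 217°.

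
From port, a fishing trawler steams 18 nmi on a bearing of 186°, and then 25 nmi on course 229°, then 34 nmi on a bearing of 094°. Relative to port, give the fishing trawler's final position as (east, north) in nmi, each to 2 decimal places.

(13.17, -36.67)

Leg 1 (186°, 18 nmi): east 18 sin 186° = -1.88, north 18 cos 186° = -17.90
Leg 2 (229°, 25 nmi): east 25 sin 229° = -18.87, north 25 cos 229° = -16.40
Leg 3 (094°, 34 nmi): east 34 sin 94° = 33.92, north 34 cos 94° = -2.37
Summing: 13.17 nmi east, -36.67 nmi north → (13.17, -36.67).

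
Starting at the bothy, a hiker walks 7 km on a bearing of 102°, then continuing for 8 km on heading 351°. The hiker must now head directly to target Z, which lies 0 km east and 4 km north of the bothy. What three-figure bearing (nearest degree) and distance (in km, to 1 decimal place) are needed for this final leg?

Leg 1 (102°, 7 km): east 7 sin 102° = 6.85, north 7 cos 102° = -1.46
Leg 2 (351°, 8 km): east 8 sin 351° = -1.25, north 8 cos 351° = 7.90
Current position: (5.60, 6.45). Target: (0, 4). Remaining: Δeast = -5.60, Δnorth = -2.45.
Bearing = atan2(-5.60, -2.45) mod 360° = 246.39°; distance = √((-5.60)² + (-2.45)²) = 6.107 km.

246°, 6.1 km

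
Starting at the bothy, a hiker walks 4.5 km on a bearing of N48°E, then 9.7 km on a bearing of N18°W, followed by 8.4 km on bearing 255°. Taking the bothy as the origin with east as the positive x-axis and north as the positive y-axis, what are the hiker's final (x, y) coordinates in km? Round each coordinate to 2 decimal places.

(-7.77, 10.06)

Leg 1 (N48°E, 4.5 km): east 4.5 sin 48° = 3.34, north 4.5 cos 48° = 3.01
Leg 2 (N18°W, 9.7 km): east 9.7 sin 342° = -3.00, north 9.7 cos 342° = 9.23
Leg 3 (255°, 8.4 km): east 8.4 sin 255° = -8.11, north 8.4 cos 255° = -2.17
Summing: -7.77 km east, 10.06 km north → (-7.77, 10.06).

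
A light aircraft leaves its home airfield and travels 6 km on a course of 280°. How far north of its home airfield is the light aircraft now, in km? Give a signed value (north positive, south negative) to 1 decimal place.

Leg 1 (280°, 6 km): east 6 sin 280° = -5.91, north 6 cos 280° = 1.04
Net north component: 1.04 km.

1.0 km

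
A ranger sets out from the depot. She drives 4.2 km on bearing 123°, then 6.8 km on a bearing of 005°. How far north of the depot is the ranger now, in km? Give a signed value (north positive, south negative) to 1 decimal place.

Leg 1 (123°, 4.2 km): east 4.2 sin 123° = 3.52, north 4.2 cos 123° = -2.29
Leg 2 (005°, 6.8 km): east 6.8 sin 5° = 0.59, north 6.8 cos 5° = 6.77
Net north component: 4.49 km.

4.5 km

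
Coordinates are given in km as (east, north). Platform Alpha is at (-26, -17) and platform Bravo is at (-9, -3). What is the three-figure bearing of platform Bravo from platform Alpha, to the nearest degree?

Δeast = -9 − -26 = 17.00; Δnorth = -3 − -17 = 14.00.
Bearing = atan2(Δeast, Δnorth) mod 360° = 50.53° ≈ 051°.

051°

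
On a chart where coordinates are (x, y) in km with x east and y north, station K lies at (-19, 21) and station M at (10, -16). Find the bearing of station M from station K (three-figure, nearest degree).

142°

Δeast = 10 − -19 = 29.00; Δnorth = -16 − 21 = -37.00.
Bearing = atan2(Δeast, Δnorth) mod 360° = 141.91° ≈ 142°.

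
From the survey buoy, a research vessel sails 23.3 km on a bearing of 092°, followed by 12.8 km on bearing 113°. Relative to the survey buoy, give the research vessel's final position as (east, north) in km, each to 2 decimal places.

(35.07, -5.81)

Leg 1 (092°, 23.3 km): east 23.3 sin 92° = 23.29, north 23.3 cos 92° = -0.81
Leg 2 (113°, 12.8 km): east 12.8 sin 113° = 11.78, north 12.8 cos 113° = -5.00
Summing: 35.07 km east, -5.81 km north → (35.07, -5.81).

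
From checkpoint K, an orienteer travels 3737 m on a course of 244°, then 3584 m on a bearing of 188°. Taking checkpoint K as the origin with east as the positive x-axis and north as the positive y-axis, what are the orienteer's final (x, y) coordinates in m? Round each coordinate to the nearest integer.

Leg 1 (244°, 3737 m): east 3737 sin 244° = -3358.79, north 3737 cos 244° = -1638.19
Leg 2 (188°, 3584 m): east 3584 sin 188° = -498.80, north 3584 cos 188° = -3549.12
Summing: -3857.59 m east, -5187.31 m north → (-3858, -5187).

(-3858, -5187)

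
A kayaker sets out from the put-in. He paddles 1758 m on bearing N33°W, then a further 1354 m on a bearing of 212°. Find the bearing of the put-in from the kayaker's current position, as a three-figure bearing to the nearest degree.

101°

Leg 1 (N33°W, 1758 m): east 1758 sin 327° = -957.48, north 1758 cos 327° = 1474.38
Leg 2 (212°, 1354 m): east 1354 sin 212° = -717.51, north 1354 cos 212° = -1148.26
Net displacement: -1674.99 east, 326.13 north. Direction back to start is (1674.99, -326.13): bearing = atan2(1674.99, -326.13) mod 360° = 101.02° ≈ 101°.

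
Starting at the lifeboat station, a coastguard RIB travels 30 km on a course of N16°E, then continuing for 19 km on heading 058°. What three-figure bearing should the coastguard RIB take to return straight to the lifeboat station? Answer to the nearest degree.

Leg 1 (N16°E, 30 km): east 30 sin 16° = 8.27, north 30 cos 16° = 28.84
Leg 2 (058°, 19 km): east 19 sin 58° = 16.11, north 19 cos 58° = 10.07
Net displacement: 24.38 east, 38.91 north. Direction back to start is (-24.38, -38.91): bearing = atan2(-24.38, -38.91) mod 360° = 212.07° ≈ 212°.

212°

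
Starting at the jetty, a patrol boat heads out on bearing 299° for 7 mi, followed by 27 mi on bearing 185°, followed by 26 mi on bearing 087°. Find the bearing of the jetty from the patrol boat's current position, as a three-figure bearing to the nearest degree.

322°

Leg 1 (299°, 7 mi): east 7 sin 299° = -6.12, north 7 cos 299° = 3.39
Leg 2 (185°, 27 mi): east 27 sin 185° = -2.35, north 27 cos 185° = -26.90
Leg 3 (087°, 26 mi): east 26 sin 87° = 25.96, north 26 cos 87° = 1.36
Net displacement: 17.49 east, -22.14 north. Direction back to start is (-17.49, 22.14): bearing = atan2(-17.49, 22.14) mod 360° = 321.70° ≈ 322°.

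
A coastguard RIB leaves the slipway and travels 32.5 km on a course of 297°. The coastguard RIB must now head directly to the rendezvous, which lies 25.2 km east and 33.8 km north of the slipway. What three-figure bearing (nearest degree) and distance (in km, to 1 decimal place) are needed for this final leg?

071°, 57.4 km

Leg 1 (297°, 32.5 km): east 32.5 sin 297° = -28.96, north 32.5 cos 297° = 14.75
Current position: (-28.96, 14.75). Target: (25.2, 33.8). Remaining: Δeast = 54.16, Δnorth = 19.05.
Bearing = atan2(54.16, 19.05) mod 360° = 70.63°; distance = √((54.16)² + (19.05)²) = 57.409 km.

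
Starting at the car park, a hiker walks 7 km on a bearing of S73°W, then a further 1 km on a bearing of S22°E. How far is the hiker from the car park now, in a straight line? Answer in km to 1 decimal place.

7.0 km

Leg 1 (S73°W, 7 km): east 7 sin 253° = -6.69, north 7 cos 253° = -2.05
Leg 2 (S22°E, 1 km): east 1 sin 158° = 0.37, north 1 cos 158° = -0.93
Net: -6.32 east, -2.97 north. Distance = √((-6.32)² + (-2.97)²) = 6.984 km.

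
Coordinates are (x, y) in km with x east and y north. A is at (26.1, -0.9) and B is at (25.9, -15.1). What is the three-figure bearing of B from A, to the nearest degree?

181°

Δeast = 25.9 − 26.1 = -0.20; Δnorth = -15.1 − -0.9 = -14.20.
Bearing = atan2(Δeast, Δnorth) mod 360° = 180.81° ≈ 181°.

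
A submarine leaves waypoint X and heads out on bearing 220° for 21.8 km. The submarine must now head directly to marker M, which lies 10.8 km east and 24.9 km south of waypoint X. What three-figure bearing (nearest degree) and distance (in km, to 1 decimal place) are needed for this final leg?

108°, 26.1 km

Leg 1 (220°, 21.8 km): east 21.8 sin 220° = -14.01, north 21.8 cos 220° = -16.70
Current position: (-14.01, -16.70). Target: (10.8, -24.9). Remaining: Δeast = 24.81, Δnorth = -8.20.
Bearing = atan2(24.81, -8.20) mod 360° = 108.29°; distance = √((24.81)² + (-8.20)²) = 26.133 km.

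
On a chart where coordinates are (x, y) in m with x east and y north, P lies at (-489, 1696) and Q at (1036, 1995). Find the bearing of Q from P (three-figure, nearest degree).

Δeast = 1036 − -489 = 1525.00; Δnorth = 1995 − 1696 = 299.00.
Bearing = atan2(Δeast, Δnorth) mod 360° = 78.91° ≈ 079°.

079°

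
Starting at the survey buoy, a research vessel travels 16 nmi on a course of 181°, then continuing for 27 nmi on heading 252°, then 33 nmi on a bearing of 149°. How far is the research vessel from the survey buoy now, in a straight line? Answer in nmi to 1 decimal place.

53.4 nmi

Leg 1 (181°, 16 nmi): east 16 sin 181° = -0.28, north 16 cos 181° = -16.00
Leg 2 (252°, 27 nmi): east 27 sin 252° = -25.68, north 27 cos 252° = -8.34
Leg 3 (149°, 33 nmi): east 33 sin 149° = 17.00, north 33 cos 149° = -28.29
Net: -8.96 east, -52.63 north. Distance = √((-8.96)² + (-52.63)²) = 53.385 nmi.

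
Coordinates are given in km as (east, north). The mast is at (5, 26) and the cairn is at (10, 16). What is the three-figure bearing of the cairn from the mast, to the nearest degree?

153°

Δeast = 10 − 5 = 5.00; Δnorth = 16 − 26 = -10.00.
Bearing = atan2(Δeast, Δnorth) mod 360° = 153.43° ≈ 153°.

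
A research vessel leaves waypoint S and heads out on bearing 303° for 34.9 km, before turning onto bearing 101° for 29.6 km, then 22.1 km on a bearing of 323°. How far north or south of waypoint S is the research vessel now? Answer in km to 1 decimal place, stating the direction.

31.0 km north

Leg 1 (303°, 34.9 km): east 34.9 sin 303° = -29.27, north 34.9 cos 303° = 19.01
Leg 2 (101°, 29.6 km): east 29.6 sin 101° = 29.06, north 29.6 cos 101° = -5.65
Leg 3 (323°, 22.1 km): east 22.1 sin 323° = -13.30, north 22.1 cos 323° = 17.65
Net north component: 31.01 km.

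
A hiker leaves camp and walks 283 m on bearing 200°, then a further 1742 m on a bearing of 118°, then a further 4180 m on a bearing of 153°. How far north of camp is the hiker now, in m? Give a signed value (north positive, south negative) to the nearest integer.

-4808 m

Leg 1 (200°, 283 m): east 283 sin 200° = -96.79, north 283 cos 200° = -265.93
Leg 2 (118°, 1742 m): east 1742 sin 118° = 1538.09, north 1742 cos 118° = -817.82
Leg 3 (153°, 4180 m): east 4180 sin 153° = 1897.68, north 4180 cos 153° = -3724.41
Net north component: -4808.16 m.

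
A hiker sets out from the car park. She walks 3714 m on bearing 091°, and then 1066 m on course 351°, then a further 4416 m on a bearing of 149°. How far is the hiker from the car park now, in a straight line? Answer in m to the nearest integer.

6458 m

Leg 1 (091°, 3714 m): east 3714 sin 91° = 3713.43, north 3714 cos 91° = -64.82
Leg 2 (351°, 1066 m): east 1066 sin 351° = -166.76, north 1066 cos 351° = 1052.88
Leg 3 (149°, 4416 m): east 4416 sin 149° = 2274.41, north 4416 cos 149° = -3785.25
Net: 5821.08 east, -2797.19 north. Distance = √((5821.08)² + (-2797.19)²) = 6458.274 m.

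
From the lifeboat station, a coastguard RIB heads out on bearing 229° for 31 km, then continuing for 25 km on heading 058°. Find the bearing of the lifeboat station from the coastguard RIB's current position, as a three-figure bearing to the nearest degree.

Leg 1 (229°, 31 km): east 31 sin 229° = -23.40, north 31 cos 229° = -20.34
Leg 2 (058°, 25 km): east 25 sin 58° = 21.20, north 25 cos 58° = 13.25
Net displacement: -2.19 east, -7.09 north. Direction back to start is (2.19, 7.09): bearing = atan2(2.19, 7.09) mod 360° = 17.20° ≈ 017°.

017°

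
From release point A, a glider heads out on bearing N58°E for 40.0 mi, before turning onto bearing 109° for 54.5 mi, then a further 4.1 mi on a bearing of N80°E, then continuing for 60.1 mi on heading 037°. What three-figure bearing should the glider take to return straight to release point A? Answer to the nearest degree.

247°

Leg 1 (N58°E, 40.0 mi): east 40.0 sin 58° = 33.92, north 40.0 cos 58° = 21.20
Leg 2 (109°, 54.5 mi): east 54.5 sin 109° = 51.53, north 54.5 cos 109° = -17.74
Leg 3 (N80°E, 4.1 mi): east 4.1 sin 80° = 4.04, north 4.1 cos 80° = 0.71
Leg 4 (037°, 60.1 mi): east 60.1 sin 37° = 36.17, north 60.1 cos 37° = 48.00
Net displacement: 125.66 east, 52.16 north. Direction back to start is (-125.66, -52.16): bearing = atan2(-125.66, -52.16) mod 360° = 247.46° ≈ 247°.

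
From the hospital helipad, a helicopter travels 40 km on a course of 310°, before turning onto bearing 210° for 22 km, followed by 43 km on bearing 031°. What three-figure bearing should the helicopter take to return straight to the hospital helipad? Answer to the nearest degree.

Leg 1 (310°, 40 km): east 40 sin 310° = -30.64, north 40 cos 310° = 25.71
Leg 2 (210°, 22 km): east 22 sin 210° = -11.00, north 22 cos 210° = -19.05
Leg 3 (031°, 43 km): east 43 sin 31° = 22.15, north 43 cos 31° = 36.86
Net displacement: -19.50 east, 43.52 north. Direction back to start is (19.50, -43.52): bearing = atan2(19.50, -43.52) mod 360° = 155.87° ≈ 156°.

156°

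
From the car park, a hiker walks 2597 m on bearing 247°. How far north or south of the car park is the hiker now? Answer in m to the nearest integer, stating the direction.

Leg 1 (247°, 2597 m): east 2597 sin 247° = -2390.55, north 2597 cos 247° = -1014.73
Net north component: -1014.73 m.

1015 m south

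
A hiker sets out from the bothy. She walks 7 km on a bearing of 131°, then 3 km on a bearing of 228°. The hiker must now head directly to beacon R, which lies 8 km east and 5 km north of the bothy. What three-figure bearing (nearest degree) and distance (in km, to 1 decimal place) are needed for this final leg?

023°, 12.6 km

Leg 1 (131°, 7 km): east 7 sin 131° = 5.28, north 7 cos 131° = -4.59
Leg 2 (228°, 3 km): east 3 sin 228° = -2.23, north 3 cos 228° = -2.01
Current position: (3.05, -6.60). Target: (8, 5). Remaining: Δeast = 4.95, Δnorth = 11.60.
Bearing = atan2(4.95, 11.60) mod 360° = 23.09°; distance = √((4.95)² + (11.60)²) = 12.610 km.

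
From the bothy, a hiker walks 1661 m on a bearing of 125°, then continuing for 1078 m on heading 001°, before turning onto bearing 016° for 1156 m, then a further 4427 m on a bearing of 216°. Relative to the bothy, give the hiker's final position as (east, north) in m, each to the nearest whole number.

Leg 1 (125°, 1661 m): east 1661 sin 125° = 1360.61, north 1661 cos 125° = -952.71
Leg 2 (001°, 1078 m): east 1078 sin 1° = 18.81, north 1078 cos 1° = 1077.84
Leg 3 (016°, 1156 m): east 1156 sin 16° = 318.64, north 1156 cos 16° = 1111.22
Leg 4 (216°, 4427 m): east 4427 sin 216° = -2602.13, north 4427 cos 216° = -3581.52
Summing: -904.06 m east, -2345.17 m north → (-904, -2345).

(-904, -2345)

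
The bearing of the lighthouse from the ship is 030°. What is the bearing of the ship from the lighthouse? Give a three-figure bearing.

Back-bearing = 030° + 180° = 210°.

210°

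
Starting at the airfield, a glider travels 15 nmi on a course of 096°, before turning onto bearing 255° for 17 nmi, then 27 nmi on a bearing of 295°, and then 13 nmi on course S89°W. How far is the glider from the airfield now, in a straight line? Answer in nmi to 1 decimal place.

Leg 1 (096°, 15 nmi): east 15 sin 96° = 14.92, north 15 cos 96° = -1.57
Leg 2 (255°, 17 nmi): east 17 sin 255° = -16.42, north 17 cos 255° = -4.40
Leg 3 (295°, 27 nmi): east 27 sin 295° = -24.47, north 27 cos 295° = 11.41
Leg 4 (S89°W, 13 nmi): east 13 sin 269° = -13.00, north 13 cos 269° = -0.23
Net: -38.97 east, 5.22 north. Distance = √((-38.97)² + (5.22)²) = 39.319 nmi.

39.3 nmi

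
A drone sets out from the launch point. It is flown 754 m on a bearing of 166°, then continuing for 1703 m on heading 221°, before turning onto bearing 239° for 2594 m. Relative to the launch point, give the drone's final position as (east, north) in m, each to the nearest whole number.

(-3158, -3353)

Leg 1 (166°, 754 m): east 754 sin 166° = 182.41, north 754 cos 166° = -731.60
Leg 2 (221°, 1703 m): east 1703 sin 221° = -1117.27, north 1703 cos 221° = -1285.27
Leg 3 (239°, 2594 m): east 2594 sin 239° = -2223.49, north 2594 cos 239° = -1336.01
Summing: -3158.35 m east, -3352.88 m north → (-3158, -3353).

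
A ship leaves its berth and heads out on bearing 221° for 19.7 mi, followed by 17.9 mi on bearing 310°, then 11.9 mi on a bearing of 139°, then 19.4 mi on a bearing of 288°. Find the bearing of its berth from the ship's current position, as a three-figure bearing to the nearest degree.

080°

Leg 1 (221°, 19.7 mi): east 19.7 sin 221° = -12.92, north 19.7 cos 221° = -14.87
Leg 2 (310°, 17.9 mi): east 17.9 sin 310° = -13.71, north 17.9 cos 310° = 11.51
Leg 3 (139°, 11.9 mi): east 11.9 sin 139° = 7.81, north 11.9 cos 139° = -8.98
Leg 4 (288°, 19.4 mi): east 19.4 sin 288° = -18.45, north 19.4 cos 288° = 5.99
Net displacement: -37.28 east, -6.35 north. Direction back to start is (37.28, 6.35): bearing = atan2(37.28, 6.35) mod 360° = 80.34° ≈ 080°.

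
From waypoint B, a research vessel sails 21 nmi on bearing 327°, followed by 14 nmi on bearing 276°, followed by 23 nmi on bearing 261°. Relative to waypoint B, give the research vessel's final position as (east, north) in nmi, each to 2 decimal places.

Leg 1 (327°, 21 nmi): east 21 sin 327° = -11.44, north 21 cos 327° = 17.61
Leg 2 (276°, 14 nmi): east 14 sin 276° = -13.92, north 14 cos 276° = 1.46
Leg 3 (261°, 23 nmi): east 23 sin 261° = -22.72, north 23 cos 261° = -3.60
Summing: -48.08 nmi east, 15.48 nmi north → (-48.08, 15.48).

(-48.08, 15.48)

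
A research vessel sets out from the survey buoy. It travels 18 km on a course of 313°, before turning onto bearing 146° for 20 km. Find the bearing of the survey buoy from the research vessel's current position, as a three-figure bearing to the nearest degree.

Leg 1 (313°, 18 km): east 18 sin 313° = -13.16, north 18 cos 313° = 12.28
Leg 2 (146°, 20 km): east 20 sin 146° = 11.18, north 20 cos 146° = -16.58
Net displacement: -1.98 east, -4.30 north. Direction back to start is (1.98, 4.30): bearing = atan2(1.98, 4.30) mod 360° = 24.71° ≈ 025°.

025°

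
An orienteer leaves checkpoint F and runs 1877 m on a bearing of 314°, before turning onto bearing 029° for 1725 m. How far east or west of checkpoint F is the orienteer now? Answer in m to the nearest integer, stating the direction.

514 m west

Leg 1 (314°, 1877 m): east 1877 sin 314° = -1350.20, north 1877 cos 314° = 1303.87
Leg 2 (029°, 1725 m): east 1725 sin 29° = 836.30, north 1725 cos 29° = 1508.72
Net east component: -513.90 m.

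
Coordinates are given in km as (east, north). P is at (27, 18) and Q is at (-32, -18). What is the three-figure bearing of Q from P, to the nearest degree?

Δeast = -32 − 27 = -59.00; Δnorth = -18 − 18 = -36.00.
Bearing = atan2(Δeast, Δnorth) mod 360° = 238.61° ≈ 239°.

239°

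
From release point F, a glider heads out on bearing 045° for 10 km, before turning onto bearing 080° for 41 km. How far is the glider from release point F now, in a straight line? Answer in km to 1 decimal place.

Leg 1 (045°, 10 km): east 10 sin 45° = 7.07, north 10 cos 45° = 7.07
Leg 2 (080°, 41 km): east 41 sin 80° = 40.38, north 41 cos 80° = 7.12
Net: 47.45 east, 14.19 north. Distance = √((47.45)² + (14.19)²) = 49.525 km.

49.5 km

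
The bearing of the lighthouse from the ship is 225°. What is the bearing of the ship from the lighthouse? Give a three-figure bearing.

Back-bearing = 225° − 180° = 045°.

045°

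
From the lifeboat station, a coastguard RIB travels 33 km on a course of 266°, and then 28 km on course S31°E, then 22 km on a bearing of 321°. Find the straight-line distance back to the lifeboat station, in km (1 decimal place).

Leg 1 (266°, 33 km): east 33 sin 266° = -32.92, north 33 cos 266° = -2.30
Leg 2 (S31°E, 28 km): east 28 sin 149° = 14.42, north 28 cos 149° = -24.00
Leg 3 (321°, 22 km): east 22 sin 321° = -13.85, north 22 cos 321° = 17.10
Net: -32.34 east, -9.21 north. Distance = √((-32.34)² + (-9.21)²) = 33.628 km.

33.6 km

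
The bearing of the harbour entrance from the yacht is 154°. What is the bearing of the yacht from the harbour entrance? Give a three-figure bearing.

334°

Back-bearing = 154° + 180° = 334°.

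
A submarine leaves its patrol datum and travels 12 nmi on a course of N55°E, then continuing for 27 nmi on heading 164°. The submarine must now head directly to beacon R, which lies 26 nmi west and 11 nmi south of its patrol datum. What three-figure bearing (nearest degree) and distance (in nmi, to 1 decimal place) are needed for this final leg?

Leg 1 (N55°E, 12 nmi): east 12 sin 55° = 9.83, north 12 cos 55° = 6.88
Leg 2 (164°, 27 nmi): east 27 sin 164° = 7.44, north 27 cos 164° = -25.95
Current position: (17.27, -19.07). Target: (-26, -11). Remaining: Δeast = -43.27, Δnorth = 8.07.
Bearing = atan2(-43.27, 8.07) mod 360° = 280.57°; distance = √((-43.27)² + (8.07)²) = 44.018 nmi.

281°, 44.0 nmi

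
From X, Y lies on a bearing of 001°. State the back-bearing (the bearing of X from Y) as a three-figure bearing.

Back-bearing = 001° + 180° = 181°.

181°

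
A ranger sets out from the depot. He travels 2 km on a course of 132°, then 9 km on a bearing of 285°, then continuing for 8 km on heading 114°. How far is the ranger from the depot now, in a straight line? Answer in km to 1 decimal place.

Leg 1 (132°, 2 km): east 2 sin 132° = 1.49, north 2 cos 132° = -1.34
Leg 2 (285°, 9 km): east 9 sin 285° = -8.69, north 9 cos 285° = 2.33
Leg 3 (114°, 8 km): east 8 sin 114° = 7.31, north 8 cos 114° = -3.25
Net: 0.10 east, -2.26 north. Distance = √((0.10)² + (-2.26)²) = 2.265 km.

2.3 km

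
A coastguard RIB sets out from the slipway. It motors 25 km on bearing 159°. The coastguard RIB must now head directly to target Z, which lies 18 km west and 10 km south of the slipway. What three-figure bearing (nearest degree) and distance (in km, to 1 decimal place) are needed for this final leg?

296°, 30.1 km

Leg 1 (159°, 25 km): east 25 sin 159° = 8.96, north 25 cos 159° = -23.34
Current position: (8.96, -23.34). Target: (-18, -10). Remaining: Δeast = -26.96, Δnorth = 13.34.
Bearing = atan2(-26.96, 13.34) mod 360° = 296.33°; distance = √((-26.96)² + (13.34)²) = 30.079 km.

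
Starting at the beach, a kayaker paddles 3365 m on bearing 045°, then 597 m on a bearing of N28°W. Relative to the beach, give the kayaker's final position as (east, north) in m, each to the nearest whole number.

(2099, 2907)

Leg 1 (045°, 3365 m): east 3365 sin 45° = 2379.41, north 3365 cos 45° = 2379.41
Leg 2 (N28°W, 597 m): east 597 sin 332° = -280.27, north 597 cos 332° = 527.12
Summing: 2099.14 m east, 2906.53 m north → (2099, 2907).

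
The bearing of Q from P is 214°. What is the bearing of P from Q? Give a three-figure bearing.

034°

Back-bearing = 214° − 180° = 034°.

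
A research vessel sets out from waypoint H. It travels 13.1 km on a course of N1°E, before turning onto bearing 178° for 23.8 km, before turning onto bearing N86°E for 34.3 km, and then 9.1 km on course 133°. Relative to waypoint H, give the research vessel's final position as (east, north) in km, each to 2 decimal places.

Leg 1 (N1°E, 13.1 km): east 13.1 sin 1° = 0.23, north 13.1 cos 1° = 13.10
Leg 2 (178°, 23.8 km): east 23.8 sin 178° = 0.83, north 23.8 cos 178° = -23.79
Leg 3 (N86°E, 34.3 km): east 34.3 sin 86° = 34.22, north 34.3 cos 86° = 2.39
Leg 4 (133°, 9.1 km): east 9.1 sin 133° = 6.66, north 9.1 cos 133° = -6.21
Summing: 41.93 km east, -14.50 km north → (41.93, -14.50).

(41.93, -14.50)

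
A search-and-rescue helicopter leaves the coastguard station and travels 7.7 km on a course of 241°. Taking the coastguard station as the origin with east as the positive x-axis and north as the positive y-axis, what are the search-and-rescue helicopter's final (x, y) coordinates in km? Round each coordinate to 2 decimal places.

Leg 1 (241°, 7.7 km): east 7.7 sin 241° = -6.73, north 7.7 cos 241° = -3.73
Summing: -6.73 km east, -3.73 km north → (-6.73, -3.73).

(-6.73, -3.73)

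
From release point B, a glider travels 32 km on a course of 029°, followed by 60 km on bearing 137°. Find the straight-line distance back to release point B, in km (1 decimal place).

Leg 1 (029°, 32 km): east 32 sin 29° = 15.51, north 32 cos 29° = 27.99
Leg 2 (137°, 60 km): east 60 sin 137° = 40.92, north 60 cos 137° = -43.88
Net: 56.43 east, -15.89 north. Distance = √((56.43)² + (-15.89)²) = 58.629 km.

58.6 km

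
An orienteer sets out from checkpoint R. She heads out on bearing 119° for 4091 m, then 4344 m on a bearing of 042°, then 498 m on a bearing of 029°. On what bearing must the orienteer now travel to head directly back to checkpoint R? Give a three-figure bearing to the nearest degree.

Leg 1 (119°, 4091 m): east 4091 sin 119° = 3578.07, north 4091 cos 119° = -1983.36
Leg 2 (042°, 4344 m): east 4344 sin 42° = 2906.70, north 4344 cos 42° = 3228.22
Leg 3 (029°, 498 m): east 498 sin 29° = 241.44, north 498 cos 29° = 435.56
Net displacement: 6726.21 east, 1680.43 north. Direction back to start is (-6726.21, -1680.43): bearing = atan2(-6726.21, -1680.43) mod 360° = 255.97° ≈ 256°.

256°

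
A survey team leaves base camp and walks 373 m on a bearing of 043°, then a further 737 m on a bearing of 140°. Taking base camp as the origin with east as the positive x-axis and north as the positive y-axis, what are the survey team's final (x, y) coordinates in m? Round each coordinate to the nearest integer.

Leg 1 (043°, 373 m): east 373 sin 43° = 254.39, north 373 cos 43° = 272.79
Leg 2 (140°, 737 m): east 737 sin 140° = 473.73, north 737 cos 140° = -564.57
Summing: 728.12 m east, -291.78 m north → (728, -292).

(728, -292)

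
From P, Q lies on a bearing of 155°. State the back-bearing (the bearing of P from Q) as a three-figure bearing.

335°

Back-bearing = 155° + 180° = 335°.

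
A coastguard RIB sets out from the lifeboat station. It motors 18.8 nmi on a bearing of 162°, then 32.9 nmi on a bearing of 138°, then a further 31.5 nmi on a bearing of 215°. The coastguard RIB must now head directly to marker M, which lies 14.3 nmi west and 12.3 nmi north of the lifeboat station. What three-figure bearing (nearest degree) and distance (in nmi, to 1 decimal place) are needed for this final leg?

Leg 1 (162°, 18.8 nmi): east 18.8 sin 162° = 5.81, north 18.8 cos 162° = -17.88
Leg 2 (138°, 32.9 nmi): east 32.9 sin 138° = 22.01, north 32.9 cos 138° = -24.45
Leg 3 (215°, 31.5 nmi): east 31.5 sin 215° = -18.07, north 31.5 cos 215° = -25.80
Current position: (9.76, -68.13). Target: (-14.3, 12.3). Remaining: Δeast = -24.06, Δnorth = 80.43.
Bearing = atan2(-24.06, 80.43) mod 360° = 343.35°; distance = √((-24.06)² + (80.43)²) = 83.953 nmi.

343°, 84.0 nmi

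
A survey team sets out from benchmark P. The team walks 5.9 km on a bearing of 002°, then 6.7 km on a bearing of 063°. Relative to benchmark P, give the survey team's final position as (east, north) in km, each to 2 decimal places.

(6.18, 8.94)

Leg 1 (002°, 5.9 km): east 5.9 sin 2° = 0.21, north 5.9 cos 2° = 5.90
Leg 2 (063°, 6.7 km): east 6.7 sin 63° = 5.97, north 6.7 cos 63° = 3.04
Summing: 6.18 km east, 8.94 km north → (6.18, 8.94).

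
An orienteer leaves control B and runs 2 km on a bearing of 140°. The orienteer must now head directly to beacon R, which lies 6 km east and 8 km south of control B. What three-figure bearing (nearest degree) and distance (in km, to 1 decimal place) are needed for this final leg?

Leg 1 (140°, 2 km): east 2 sin 140° = 1.29, north 2 cos 140° = -1.53
Current position: (1.29, -1.53). Target: (6, -8). Remaining: Δeast = 4.71, Δnorth = -6.47.
Bearing = atan2(4.71, -6.47) mod 360° = 143.91°; distance = √((4.71)² + (-6.47)²) = 8.004 km.

144°, 8.0 km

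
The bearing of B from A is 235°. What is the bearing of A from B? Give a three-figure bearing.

Back-bearing = 235° − 180° = 055°.

055°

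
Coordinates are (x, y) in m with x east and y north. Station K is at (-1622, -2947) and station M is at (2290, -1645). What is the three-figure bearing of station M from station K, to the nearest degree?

Δeast = 2290 − -1622 = 3912.00; Δnorth = -1645 − -2947 = 1302.00.
Bearing = atan2(Δeast, Δnorth) mod 360° = 71.59° ≈ 072°.

072°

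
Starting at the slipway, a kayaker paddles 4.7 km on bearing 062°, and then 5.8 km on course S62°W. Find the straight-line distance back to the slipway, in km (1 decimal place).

Leg 1 (062°, 4.7 km): east 4.7 sin 62° = 4.15, north 4.7 cos 62° = 2.21
Leg 2 (S62°W, 5.8 km): east 5.8 sin 242° = -5.12, north 5.8 cos 242° = -2.72
Net: -0.97 east, -0.52 north. Distance = √((-0.97)² + (-0.52)²) = 1.100 km.

1.1 km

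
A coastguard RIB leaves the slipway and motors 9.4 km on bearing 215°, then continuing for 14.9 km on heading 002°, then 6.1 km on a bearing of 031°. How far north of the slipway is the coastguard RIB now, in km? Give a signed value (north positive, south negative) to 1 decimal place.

12.4 km

Leg 1 (215°, 9.4 km): east 9.4 sin 215° = -5.39, north 9.4 cos 215° = -7.70
Leg 2 (002°, 14.9 km): east 14.9 sin 2° = 0.52, north 14.9 cos 2° = 14.89
Leg 3 (031°, 6.1 km): east 6.1 sin 31° = 3.14, north 6.1 cos 31° = 5.23
Net north component: 12.42 km.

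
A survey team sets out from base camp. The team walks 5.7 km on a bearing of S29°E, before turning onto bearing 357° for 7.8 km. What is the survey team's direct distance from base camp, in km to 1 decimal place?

3.7 km

Leg 1 (S29°E, 5.7 km): east 5.7 sin 151° = 2.76, north 5.7 cos 151° = -4.99
Leg 2 (357°, 7.8 km): east 7.8 sin 357° = -0.41, north 7.8 cos 357° = 7.79
Net: 2.36 east, 2.80 north. Distance = √((2.36)² + (2.80)²) = 3.662 km.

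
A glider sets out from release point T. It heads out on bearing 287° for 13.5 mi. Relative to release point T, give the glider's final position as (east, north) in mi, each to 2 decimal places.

Leg 1 (287°, 13.5 mi): east 13.5 sin 287° = -12.91, north 13.5 cos 287° = 3.95
Summing: -12.91 mi east, 3.95 mi north → (-12.91, 3.95).

(-12.91, 3.95)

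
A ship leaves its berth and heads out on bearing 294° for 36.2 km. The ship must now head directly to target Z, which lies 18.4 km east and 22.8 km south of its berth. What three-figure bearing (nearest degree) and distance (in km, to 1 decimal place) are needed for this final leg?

Leg 1 (294°, 36.2 km): east 36.2 sin 294° = -33.07, north 36.2 cos 294° = 14.72
Current position: (-33.07, 14.72). Target: (18.4, -22.8). Remaining: Δeast = 51.47, Δnorth = -37.52.
Bearing = atan2(51.47, -37.52) mod 360° = 126.09°; distance = √((51.47)² + (-37.52)²) = 63.696 km.

126°, 63.7 km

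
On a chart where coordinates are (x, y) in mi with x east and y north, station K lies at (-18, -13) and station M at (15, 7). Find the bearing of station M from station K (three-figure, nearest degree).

Δeast = 15 − -18 = 33.00; Δnorth = 7 − -13 = 20.00.
Bearing = atan2(Δeast, Δnorth) mod 360° = 58.78° ≈ 059°.

059°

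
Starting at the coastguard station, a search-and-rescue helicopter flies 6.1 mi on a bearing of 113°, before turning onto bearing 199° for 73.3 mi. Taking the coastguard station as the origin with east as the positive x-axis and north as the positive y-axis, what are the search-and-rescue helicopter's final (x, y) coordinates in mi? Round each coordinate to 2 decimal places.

(-18.25, -71.69)

Leg 1 (113°, 6.1 mi): east 6.1 sin 113° = 5.62, north 6.1 cos 113° = -2.38
Leg 2 (199°, 73.3 mi): east 73.3 sin 199° = -23.86, north 73.3 cos 199° = -69.31
Summing: -18.25 mi east, -71.69 mi north → (-18.25, -71.69).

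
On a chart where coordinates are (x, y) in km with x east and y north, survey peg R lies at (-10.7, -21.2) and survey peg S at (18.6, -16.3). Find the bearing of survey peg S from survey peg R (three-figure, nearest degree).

081°

Δeast = 18.6 − -10.7 = 29.30; Δnorth = -16.3 − -21.2 = 4.90.
Bearing = atan2(Δeast, Δnorth) mod 360° = 80.51° ≈ 081°.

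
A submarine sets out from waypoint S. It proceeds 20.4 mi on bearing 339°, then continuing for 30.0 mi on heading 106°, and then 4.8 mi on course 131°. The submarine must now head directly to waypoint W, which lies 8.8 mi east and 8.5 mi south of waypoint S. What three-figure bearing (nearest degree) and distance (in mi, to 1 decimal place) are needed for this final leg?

Leg 1 (339°, 20.4 mi): east 20.4 sin 339° = -7.31, north 20.4 cos 339° = 19.05
Leg 2 (106°, 30.0 mi): east 30.0 sin 106° = 28.84, north 30.0 cos 106° = -8.27
Leg 3 (131°, 4.8 mi): east 4.8 sin 131° = 3.62, north 4.8 cos 131° = -3.15
Current position: (25.15, 7.63). Target: (8.8, -8.5). Remaining: Δeast = -16.35, Δnorth = -16.13.
Bearing = atan2(-16.35, -16.13) mod 360° = 225.39°; distance = √((-16.35)² + (-16.13)²) = 22.965 mi.

225°, 23.0 mi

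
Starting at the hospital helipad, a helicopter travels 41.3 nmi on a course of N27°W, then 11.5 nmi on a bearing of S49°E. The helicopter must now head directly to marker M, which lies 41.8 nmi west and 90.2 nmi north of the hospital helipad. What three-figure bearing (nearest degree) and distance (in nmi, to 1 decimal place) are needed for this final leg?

Leg 1 (N27°W, 41.3 nmi): east 41.3 sin 333° = -18.75, north 41.3 cos 333° = 36.80
Leg 2 (S49°E, 11.5 nmi): east 11.5 sin 131° = 8.68, north 11.5 cos 131° = -7.54
Current position: (-10.07, 29.25). Target: (-41.8, 90.2). Remaining: Δeast = -31.73, Δnorth = 60.95.
Bearing = atan2(-31.73, 60.95) mod 360° = 332.50°; distance = √((-31.73)² + (60.95)²) = 68.711 nmi.

332°, 68.7 nmi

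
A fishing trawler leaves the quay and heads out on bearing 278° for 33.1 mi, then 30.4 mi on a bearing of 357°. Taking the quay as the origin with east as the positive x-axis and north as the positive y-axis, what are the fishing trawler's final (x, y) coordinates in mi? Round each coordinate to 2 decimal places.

Leg 1 (278°, 33.1 mi): east 33.1 sin 278° = -32.78, north 33.1 cos 278° = 4.61
Leg 2 (357°, 30.4 mi): east 30.4 sin 357° = -1.59, north 30.4 cos 357° = 30.36
Summing: -34.37 mi east, 34.96 mi north → (-34.37, 34.96).

(-34.37, 34.96)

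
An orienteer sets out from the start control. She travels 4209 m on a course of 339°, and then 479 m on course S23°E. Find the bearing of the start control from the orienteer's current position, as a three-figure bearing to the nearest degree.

Leg 1 (339°, 4209 m): east 4209 sin 339° = -1508.37, north 4209 cos 339° = 3929.44
Leg 2 (S23°E, 479 m): east 479 sin 157° = 187.16, north 479 cos 157° = -440.92
Net displacement: -1321.21 east, 3488.52 north. Direction back to start is (1321.21, -3488.52): bearing = atan2(1321.21, -3488.52) mod 360° = 159.26° ≈ 159°.

159°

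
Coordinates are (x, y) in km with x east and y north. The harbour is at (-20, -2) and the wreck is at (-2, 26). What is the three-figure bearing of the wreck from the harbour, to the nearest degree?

Δeast = -2 − -20 = 18.00; Δnorth = 26 − -2 = 28.00.
Bearing = atan2(Δeast, Δnorth) mod 360° = 32.74° ≈ 033°.

033°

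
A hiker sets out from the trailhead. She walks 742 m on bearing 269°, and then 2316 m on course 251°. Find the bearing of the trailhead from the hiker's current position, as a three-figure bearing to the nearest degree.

Leg 1 (269°, 742 m): east 742 sin 269° = -741.89, north 742 cos 269° = -12.95
Leg 2 (251°, 2316 m): east 2316 sin 251° = -2189.82, north 2316 cos 251° = -754.02
Net displacement: -2931.71 east, -766.97 north. Direction back to start is (2931.71, 766.97): bearing = atan2(2931.71, 766.97) mod 360° = 75.34° ≈ 075°.

075°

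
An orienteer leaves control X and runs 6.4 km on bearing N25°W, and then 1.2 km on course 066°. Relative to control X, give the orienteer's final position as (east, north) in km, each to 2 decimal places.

(-1.61, 6.29)

Leg 1 (N25°W, 6.4 km): east 6.4 sin 335° = -2.70, north 6.4 cos 335° = 5.80
Leg 2 (066°, 1.2 km): east 1.2 sin 66° = 1.10, north 1.2 cos 66° = 0.49
Summing: -1.61 km east, 6.29 km north → (-1.61, 6.29).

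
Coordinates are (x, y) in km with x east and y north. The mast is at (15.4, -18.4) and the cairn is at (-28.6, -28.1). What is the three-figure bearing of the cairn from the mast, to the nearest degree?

Δeast = -28.6 − 15.4 = -44.00; Δnorth = -28.1 − -18.4 = -9.70.
Bearing = atan2(Δeast, Δnorth) mod 360° = 257.57° ≈ 258°.

258°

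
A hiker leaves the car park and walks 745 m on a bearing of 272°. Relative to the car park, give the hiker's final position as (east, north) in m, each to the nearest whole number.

(-745, 26)

Leg 1 (272°, 745 m): east 745 sin 272° = -744.55, north 745 cos 272° = 26.00
Summing: -744.55 m east, 26.00 m north → (-745, 26).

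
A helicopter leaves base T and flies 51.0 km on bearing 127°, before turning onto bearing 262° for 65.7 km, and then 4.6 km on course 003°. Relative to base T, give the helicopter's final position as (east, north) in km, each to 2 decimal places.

Leg 1 (127°, 51.0 km): east 51.0 sin 127° = 40.73, north 51.0 cos 127° = -30.69
Leg 2 (262°, 65.7 km): east 65.7 sin 262° = -65.06, north 65.7 cos 262° = -9.14
Leg 3 (003°, 4.6 km): east 4.6 sin 3° = 0.24, north 4.6 cos 3° = 4.59
Summing: -24.09 km east, -35.24 km north → (-24.09, -35.24).

(-24.09, -35.24)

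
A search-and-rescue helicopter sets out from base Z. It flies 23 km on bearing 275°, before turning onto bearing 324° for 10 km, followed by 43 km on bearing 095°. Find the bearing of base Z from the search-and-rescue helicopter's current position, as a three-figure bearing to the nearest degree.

Leg 1 (275°, 23 km): east 23 sin 275° = -22.91, north 23 cos 275° = 2.00
Leg 2 (324°, 10 km): east 10 sin 324° = -5.88, north 10 cos 324° = 8.09
Leg 3 (095°, 43 km): east 43 sin 95° = 42.84, north 43 cos 95° = -3.75
Net displacement: 14.05 east, 6.35 north. Direction back to start is (-14.05, -6.35): bearing = atan2(-14.05, -6.35) mod 360° = 245.68° ≈ 246°.

246°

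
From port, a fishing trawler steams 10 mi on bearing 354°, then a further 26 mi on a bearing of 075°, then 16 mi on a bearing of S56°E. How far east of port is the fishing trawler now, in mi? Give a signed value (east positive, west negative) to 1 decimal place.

37.3 mi

Leg 1 (354°, 10 mi): east 10 sin 354° = -1.05, north 10 cos 354° = 9.95
Leg 2 (075°, 26 mi): east 26 sin 75° = 25.11, north 26 cos 75° = 6.73
Leg 3 (S56°E, 16 mi): east 16 sin 124° = 13.26, north 16 cos 124° = -8.95
Net east component: 37.33 mi.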